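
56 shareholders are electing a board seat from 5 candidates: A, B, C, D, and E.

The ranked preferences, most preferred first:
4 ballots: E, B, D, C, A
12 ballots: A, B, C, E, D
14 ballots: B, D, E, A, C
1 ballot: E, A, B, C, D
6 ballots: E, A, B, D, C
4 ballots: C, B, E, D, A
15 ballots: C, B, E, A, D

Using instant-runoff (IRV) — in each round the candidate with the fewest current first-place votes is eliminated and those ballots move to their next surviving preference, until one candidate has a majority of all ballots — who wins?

A

Round 1: A 12, B 14, C 19, D 0, E 11. D eliminated.
Round 2: A 12, B 14, C 19, E 11. E eliminated.
Round 3: A 19, B 18, C 19. B eliminated.
Round 4: A 33, C 23. A has a majority (≥29).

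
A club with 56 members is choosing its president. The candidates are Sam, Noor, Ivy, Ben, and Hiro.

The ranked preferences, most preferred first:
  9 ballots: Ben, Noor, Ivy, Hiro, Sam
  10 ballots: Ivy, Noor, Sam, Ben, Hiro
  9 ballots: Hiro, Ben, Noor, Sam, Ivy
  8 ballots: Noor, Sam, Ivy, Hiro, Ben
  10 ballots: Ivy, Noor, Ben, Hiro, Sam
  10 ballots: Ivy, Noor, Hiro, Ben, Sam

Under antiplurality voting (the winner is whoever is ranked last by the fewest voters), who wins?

Noor

Last-place votes: Sam 29, Noor 0, Ivy 9, Ben 8, Hiro 10.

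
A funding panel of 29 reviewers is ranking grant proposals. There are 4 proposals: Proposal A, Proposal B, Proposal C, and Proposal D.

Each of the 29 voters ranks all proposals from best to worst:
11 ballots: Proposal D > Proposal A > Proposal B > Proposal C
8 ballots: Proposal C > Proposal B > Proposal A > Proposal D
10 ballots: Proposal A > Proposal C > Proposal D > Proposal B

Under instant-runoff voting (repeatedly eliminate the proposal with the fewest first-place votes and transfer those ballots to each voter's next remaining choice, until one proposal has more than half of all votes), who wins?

Round 1: Proposal A 10, Proposal B 0, Proposal C 8, Proposal D 11. Proposal B eliminated.
Round 2: Proposal A 10, Proposal C 8, Proposal D 11. Proposal C eliminated.
Round 3: Proposal A 18, Proposal D 11. Proposal A has a majority (≥15).

Proposal A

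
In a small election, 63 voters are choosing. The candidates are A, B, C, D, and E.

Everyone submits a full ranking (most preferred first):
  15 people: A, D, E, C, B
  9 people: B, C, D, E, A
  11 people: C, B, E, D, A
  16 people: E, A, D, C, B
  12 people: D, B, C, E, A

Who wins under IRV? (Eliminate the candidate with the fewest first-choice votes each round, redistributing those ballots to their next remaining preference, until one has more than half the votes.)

Round 1: A 15, B 9, C 11, D 12, E 16. B eliminated.
Round 2: A 15, C 20, D 12, E 16. D eliminated.
Round 3: A 15, C 32, E 16. C has a majority (≥32).

C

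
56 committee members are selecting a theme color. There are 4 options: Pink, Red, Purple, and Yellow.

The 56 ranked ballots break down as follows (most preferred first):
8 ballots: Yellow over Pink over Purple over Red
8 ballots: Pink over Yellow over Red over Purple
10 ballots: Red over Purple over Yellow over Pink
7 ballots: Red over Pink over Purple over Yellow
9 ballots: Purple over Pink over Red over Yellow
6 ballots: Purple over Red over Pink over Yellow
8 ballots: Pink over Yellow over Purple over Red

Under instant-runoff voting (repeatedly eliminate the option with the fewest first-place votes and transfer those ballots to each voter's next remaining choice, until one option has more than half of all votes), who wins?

Round 1: Pink 16, Red 17, Purple 15, Yellow 8. Yellow eliminated.
Round 2: Pink 24, Red 17, Purple 15. Purple eliminated.
Round 3: Pink 33, Red 23. Pink has a majority (≥29).

Pink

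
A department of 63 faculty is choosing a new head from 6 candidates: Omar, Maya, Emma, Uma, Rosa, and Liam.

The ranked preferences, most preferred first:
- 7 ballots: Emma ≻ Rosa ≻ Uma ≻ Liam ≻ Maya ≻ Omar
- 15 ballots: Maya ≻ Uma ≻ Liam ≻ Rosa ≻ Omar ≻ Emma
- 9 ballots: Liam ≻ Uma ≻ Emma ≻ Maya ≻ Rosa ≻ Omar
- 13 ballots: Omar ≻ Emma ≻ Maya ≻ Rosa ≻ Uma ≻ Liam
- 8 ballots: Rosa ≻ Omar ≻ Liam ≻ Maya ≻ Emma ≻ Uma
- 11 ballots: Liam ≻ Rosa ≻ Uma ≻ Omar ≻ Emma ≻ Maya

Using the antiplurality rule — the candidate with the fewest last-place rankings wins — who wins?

Rosa

Last-place votes: Omar 16, Maya 11, Emma 15, Uma 8, Rosa 0, Liam 13.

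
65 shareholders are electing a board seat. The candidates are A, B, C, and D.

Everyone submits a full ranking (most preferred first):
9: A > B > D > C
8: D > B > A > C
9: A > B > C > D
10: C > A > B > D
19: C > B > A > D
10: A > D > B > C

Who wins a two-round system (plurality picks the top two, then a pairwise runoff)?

A

Round 1 first-place votes: A 28, B 0, C 29, D 8. C and A advance.
Runoff: C is ranked above A on 29 ballots, A above C on 36.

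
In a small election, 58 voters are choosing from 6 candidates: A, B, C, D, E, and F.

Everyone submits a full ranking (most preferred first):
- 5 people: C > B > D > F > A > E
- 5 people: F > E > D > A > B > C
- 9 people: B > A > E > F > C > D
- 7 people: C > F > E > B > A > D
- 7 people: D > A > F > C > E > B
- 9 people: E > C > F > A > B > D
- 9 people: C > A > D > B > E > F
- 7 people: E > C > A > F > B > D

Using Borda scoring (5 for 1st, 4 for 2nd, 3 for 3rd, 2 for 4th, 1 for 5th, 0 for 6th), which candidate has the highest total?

A: 5×1 + 5×2 + 9×4 + 7×1 + 7×4 + 9×2 + 9×4 + 7×3 = 161
B: 5×4 + 5×1 + 9×5 + 7×2 + 7×0 + 9×1 + 9×2 + 7×1 = 118
C: 5×5 + 5×0 + 9×1 + 7×5 + 7×2 + 9×4 + 9×5 + 7×4 = 192
D: 5×3 + 5×3 + 9×0 + 7×0 + 7×5 + 9×0 + 9×3 + 7×0 = 92
E: 5×0 + 5×4 + 9×3 + 7×3 + 7×1 + 9×5 + 9×1 + 7×5 = 164
F: 5×2 + 5×5 + 9×2 + 7×4 + 7×3 + 9×3 + 9×0 + 7×2 = 143

C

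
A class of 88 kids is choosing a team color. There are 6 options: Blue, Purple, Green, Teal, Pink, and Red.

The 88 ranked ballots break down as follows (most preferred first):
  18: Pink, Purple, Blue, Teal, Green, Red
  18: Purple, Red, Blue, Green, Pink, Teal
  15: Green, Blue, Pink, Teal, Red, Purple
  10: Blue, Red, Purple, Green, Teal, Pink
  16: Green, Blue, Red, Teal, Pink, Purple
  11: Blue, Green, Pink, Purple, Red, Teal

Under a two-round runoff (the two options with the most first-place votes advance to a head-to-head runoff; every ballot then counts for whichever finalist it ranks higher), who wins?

Blue

Round 1 first-place votes: Blue 21, Purple 18, Green 31, Teal 0, Pink 18, Red 0. Green and Blue advance.
Runoff: Green is ranked above Blue on 31 ballots, Blue above Green on 57.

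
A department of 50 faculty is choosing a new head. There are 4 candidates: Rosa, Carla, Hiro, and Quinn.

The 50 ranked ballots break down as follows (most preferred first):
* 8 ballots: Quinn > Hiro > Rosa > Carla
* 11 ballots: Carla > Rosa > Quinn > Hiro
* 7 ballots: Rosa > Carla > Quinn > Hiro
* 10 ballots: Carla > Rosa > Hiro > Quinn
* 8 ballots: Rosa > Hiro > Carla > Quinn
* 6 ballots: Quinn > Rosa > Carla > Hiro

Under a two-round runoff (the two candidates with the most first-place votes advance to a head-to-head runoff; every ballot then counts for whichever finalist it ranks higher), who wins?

Round 1 first-place votes: Rosa 15, Carla 21, Hiro 0, Quinn 14. Carla and Rosa advance.
Runoff: Carla is ranked above Rosa on 21 ballots, Rosa above Carla on 29.

Rosa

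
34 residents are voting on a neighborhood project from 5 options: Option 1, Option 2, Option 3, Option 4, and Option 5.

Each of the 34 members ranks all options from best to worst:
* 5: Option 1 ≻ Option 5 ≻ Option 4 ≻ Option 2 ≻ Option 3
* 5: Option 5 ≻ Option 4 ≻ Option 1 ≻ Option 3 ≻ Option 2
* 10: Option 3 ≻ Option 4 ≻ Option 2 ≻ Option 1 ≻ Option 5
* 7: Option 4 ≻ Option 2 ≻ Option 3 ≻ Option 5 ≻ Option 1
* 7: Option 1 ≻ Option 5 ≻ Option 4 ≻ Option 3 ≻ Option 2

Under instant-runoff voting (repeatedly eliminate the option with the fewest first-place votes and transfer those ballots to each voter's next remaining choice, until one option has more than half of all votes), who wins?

Option 4

Round 1: Option 1 12, Option 2 0, Option 3 10, Option 4 7, Option 5 5. Option 2 eliminated.
Round 2: Option 1 12, Option 3 10, Option 4 7, Option 5 5. Option 5 eliminated.
Round 3: Option 1 12, Option 3 10, Option 4 12. Option 3 eliminated.
Round 4: Option 1 12, Option 4 22. Option 4 has a majority (≥18).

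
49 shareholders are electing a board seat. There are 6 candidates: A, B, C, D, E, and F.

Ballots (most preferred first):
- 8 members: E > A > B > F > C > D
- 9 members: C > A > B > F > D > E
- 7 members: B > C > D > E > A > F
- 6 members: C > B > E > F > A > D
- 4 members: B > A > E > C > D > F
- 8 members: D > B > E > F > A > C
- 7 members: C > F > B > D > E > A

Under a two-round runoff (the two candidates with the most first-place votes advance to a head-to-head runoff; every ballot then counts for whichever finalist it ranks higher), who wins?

B

Round 1 first-place votes: A 0, B 11, C 22, D 8, E 8, F 0. C and B advance.
Runoff: C is ranked above B on 22 ballots, B above C on 27.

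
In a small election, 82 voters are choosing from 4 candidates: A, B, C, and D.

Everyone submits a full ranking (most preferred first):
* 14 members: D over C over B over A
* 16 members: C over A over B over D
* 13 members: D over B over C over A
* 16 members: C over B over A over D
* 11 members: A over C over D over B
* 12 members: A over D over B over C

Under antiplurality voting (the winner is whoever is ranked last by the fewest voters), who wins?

Last-place votes: A 27, B 11, C 12, D 32.

B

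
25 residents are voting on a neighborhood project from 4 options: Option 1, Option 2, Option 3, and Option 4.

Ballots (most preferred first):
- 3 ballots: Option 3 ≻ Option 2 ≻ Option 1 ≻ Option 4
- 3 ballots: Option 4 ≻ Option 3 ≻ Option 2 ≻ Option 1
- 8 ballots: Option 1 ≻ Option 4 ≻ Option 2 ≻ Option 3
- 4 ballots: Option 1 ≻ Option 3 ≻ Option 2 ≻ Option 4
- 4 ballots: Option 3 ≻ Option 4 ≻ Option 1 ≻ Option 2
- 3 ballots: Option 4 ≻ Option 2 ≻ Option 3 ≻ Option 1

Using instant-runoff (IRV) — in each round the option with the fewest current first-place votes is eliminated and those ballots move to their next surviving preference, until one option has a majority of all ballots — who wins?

Round 1: Option 1 12, Option 2 0, Option 3 7, Option 4 6. Option 2 eliminated.
Round 2: Option 1 12, Option 3 7, Option 4 6. Option 4 eliminated.
Round 3: Option 1 12, Option 3 13. Option 3 has a majority (≥13).

Option 3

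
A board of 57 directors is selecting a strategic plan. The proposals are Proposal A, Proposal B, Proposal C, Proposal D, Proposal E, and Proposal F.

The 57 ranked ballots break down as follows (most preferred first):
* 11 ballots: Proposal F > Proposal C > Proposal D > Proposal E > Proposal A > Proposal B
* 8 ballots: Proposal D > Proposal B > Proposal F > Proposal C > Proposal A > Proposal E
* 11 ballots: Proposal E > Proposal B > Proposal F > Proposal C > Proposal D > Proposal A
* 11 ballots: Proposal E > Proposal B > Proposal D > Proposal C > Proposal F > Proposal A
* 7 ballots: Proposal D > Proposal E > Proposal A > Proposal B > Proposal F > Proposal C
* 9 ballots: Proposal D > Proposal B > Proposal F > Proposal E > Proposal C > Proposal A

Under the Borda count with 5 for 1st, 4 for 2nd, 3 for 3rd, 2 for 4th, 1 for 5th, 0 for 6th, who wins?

Proposal A: 11×1 + 8×1 + 11×0 + 11×0 + 7×3 + 9×0 = 40
Proposal B: 11×0 + 8×4 + 11×4 + 11×4 + 7×2 + 9×4 = 170
Proposal C: 11×4 + 8×2 + 11×2 + 11×2 + 7×0 + 9×1 = 113
Proposal D: 11×3 + 8×5 + 11×1 + 11×3 + 7×5 + 9×5 = 197
Proposal E: 11×2 + 8×0 + 11×5 + 11×5 + 7×4 + 9×2 = 178
Proposal F: 11×5 + 8×3 + 11×3 + 11×1 + 7×1 + 9×3 = 157

Proposal D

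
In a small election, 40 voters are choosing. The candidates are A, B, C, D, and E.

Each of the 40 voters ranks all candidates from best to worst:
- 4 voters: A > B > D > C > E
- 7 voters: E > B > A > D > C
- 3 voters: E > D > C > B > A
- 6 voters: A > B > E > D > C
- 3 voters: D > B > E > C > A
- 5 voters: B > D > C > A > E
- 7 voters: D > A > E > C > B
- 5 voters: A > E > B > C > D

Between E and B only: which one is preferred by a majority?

E

E is ranked above B on 22 ballots; B above E on 18.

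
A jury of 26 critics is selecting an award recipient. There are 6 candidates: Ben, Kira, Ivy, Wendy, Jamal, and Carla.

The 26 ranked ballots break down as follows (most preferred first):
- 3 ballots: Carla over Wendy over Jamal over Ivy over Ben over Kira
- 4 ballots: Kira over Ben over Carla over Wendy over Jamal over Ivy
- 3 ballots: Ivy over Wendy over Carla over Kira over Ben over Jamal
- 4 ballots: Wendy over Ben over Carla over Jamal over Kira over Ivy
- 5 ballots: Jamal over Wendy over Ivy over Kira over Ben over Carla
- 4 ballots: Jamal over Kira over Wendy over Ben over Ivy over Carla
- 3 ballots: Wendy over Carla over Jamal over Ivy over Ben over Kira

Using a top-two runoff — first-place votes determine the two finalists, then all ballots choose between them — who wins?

Wendy

Round 1 first-place votes: Ben 0, Kira 4, Ivy 3, Wendy 7, Jamal 9, Carla 3. Jamal and Wendy advance.
Runoff: Jamal is ranked above Wendy on 9 ballots, Wendy above Jamal on 17.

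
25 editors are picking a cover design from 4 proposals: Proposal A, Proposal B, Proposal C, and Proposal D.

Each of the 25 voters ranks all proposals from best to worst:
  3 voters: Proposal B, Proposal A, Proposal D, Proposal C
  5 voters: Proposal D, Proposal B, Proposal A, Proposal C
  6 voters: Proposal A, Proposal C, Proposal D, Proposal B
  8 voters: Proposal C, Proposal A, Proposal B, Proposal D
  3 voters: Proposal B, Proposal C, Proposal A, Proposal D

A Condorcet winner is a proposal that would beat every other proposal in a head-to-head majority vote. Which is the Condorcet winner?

Proposal A

Proposal A vs Proposal B: 14–11
Proposal A vs Proposal C: 14–11
Proposal A vs Proposal D: 20–5
Proposal A beats every other proposal.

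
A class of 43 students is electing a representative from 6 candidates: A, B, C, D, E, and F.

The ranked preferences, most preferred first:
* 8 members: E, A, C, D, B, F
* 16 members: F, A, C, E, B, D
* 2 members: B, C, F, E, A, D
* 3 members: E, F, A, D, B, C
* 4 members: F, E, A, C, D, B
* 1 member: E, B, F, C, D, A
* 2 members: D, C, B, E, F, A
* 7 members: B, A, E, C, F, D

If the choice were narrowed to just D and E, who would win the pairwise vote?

D is ranked above E on 2 ballots; E above D on 41.

E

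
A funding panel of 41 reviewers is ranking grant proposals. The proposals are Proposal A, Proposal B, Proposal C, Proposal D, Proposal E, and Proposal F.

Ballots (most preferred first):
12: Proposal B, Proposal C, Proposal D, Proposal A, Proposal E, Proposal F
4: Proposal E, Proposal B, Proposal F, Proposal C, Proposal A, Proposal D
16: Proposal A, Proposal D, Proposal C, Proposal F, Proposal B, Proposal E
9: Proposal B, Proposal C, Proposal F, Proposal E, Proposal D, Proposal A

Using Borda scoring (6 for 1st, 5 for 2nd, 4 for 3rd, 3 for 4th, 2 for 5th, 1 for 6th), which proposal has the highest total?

Proposal C

Proposal A: 12×3 + 4×2 + 16×6 + 9×1 = 149
Proposal B: 12×6 + 4×5 + 16×2 + 9×6 = 178
Proposal C: 12×5 + 4×3 + 16×4 + 9×5 = 181
Proposal D: 12×4 + 4×1 + 16×5 + 9×2 = 150
Proposal E: 12×2 + 4×6 + 16×1 + 9×3 = 91
Proposal F: 12×1 + 4×4 + 16×3 + 9×4 = 112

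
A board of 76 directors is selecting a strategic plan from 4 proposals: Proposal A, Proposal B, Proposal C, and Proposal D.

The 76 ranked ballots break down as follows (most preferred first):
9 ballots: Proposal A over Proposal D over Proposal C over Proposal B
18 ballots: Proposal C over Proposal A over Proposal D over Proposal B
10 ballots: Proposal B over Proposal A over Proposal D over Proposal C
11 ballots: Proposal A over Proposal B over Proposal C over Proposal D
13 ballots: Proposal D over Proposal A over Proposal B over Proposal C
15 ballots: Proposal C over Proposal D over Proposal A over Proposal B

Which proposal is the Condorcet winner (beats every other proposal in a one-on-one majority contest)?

Proposal A

Proposal A vs Proposal B: 66–10
Proposal A vs Proposal C: 43–33
Proposal A vs Proposal D: 48–28
Proposal A beats every other proposal.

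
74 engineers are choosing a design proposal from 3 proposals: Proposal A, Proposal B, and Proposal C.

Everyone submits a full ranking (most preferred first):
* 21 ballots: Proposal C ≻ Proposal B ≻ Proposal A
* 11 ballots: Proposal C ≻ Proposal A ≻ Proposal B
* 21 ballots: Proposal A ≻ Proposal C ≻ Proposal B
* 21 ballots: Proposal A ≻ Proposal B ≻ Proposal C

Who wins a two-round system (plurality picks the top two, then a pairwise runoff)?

Proposal A

Round 1 first-place votes: Proposal A 42, Proposal B 0, Proposal C 32. Proposal A and Proposal C advance.
Runoff: Proposal A is ranked above Proposal C on 42 ballots, Proposal C above Proposal A on 32.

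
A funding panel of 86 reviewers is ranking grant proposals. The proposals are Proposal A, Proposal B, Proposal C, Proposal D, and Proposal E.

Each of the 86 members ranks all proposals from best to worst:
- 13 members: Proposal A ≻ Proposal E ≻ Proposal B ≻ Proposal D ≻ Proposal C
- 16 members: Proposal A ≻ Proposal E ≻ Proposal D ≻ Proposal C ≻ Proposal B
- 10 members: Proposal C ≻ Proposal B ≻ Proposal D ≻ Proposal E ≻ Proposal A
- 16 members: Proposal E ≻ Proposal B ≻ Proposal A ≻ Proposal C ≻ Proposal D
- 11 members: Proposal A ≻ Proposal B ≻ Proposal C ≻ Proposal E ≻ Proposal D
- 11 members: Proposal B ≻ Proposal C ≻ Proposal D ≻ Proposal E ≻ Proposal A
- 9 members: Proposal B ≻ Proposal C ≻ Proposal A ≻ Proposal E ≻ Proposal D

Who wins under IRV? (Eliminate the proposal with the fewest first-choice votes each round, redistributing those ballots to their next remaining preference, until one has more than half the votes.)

Proposal B

Round 1: Proposal A 40, Proposal B 20, Proposal C 10, Proposal D 0, Proposal E 16. Proposal D eliminated.
Round 2: Proposal A 40, Proposal B 20, Proposal C 10, Proposal E 16. Proposal C eliminated.
Round 3: Proposal A 40, Proposal B 30, Proposal E 16. Proposal E eliminated.
Round 4: Proposal A 40, Proposal B 46. Proposal B has a majority (≥44).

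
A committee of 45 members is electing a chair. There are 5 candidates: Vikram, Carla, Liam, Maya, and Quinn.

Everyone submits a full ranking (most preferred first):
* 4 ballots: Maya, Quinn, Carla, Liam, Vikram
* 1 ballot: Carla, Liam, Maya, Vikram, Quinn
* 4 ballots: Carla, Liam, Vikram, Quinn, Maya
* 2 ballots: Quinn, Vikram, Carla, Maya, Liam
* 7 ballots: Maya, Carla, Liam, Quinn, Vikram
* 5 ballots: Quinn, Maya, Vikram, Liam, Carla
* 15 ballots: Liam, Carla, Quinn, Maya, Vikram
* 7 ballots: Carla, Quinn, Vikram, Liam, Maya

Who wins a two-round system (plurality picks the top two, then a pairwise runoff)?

Round 1 first-place votes: Vikram 0, Carla 12, Liam 15, Maya 11, Quinn 7. Liam and Carla advance.
Runoff: Liam is ranked above Carla on 20 ballots, Carla above Liam on 25.

Carla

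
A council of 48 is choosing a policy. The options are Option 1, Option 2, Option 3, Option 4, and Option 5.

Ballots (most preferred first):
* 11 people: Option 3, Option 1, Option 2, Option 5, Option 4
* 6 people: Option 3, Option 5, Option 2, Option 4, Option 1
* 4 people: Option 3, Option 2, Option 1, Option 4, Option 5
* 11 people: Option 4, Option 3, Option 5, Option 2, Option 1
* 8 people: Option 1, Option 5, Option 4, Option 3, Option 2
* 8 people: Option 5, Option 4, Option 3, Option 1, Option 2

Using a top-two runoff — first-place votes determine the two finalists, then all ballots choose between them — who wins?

Round 1 first-place votes: Option 1 8, Option 2 0, Option 3 21, Option 4 11, Option 5 8. Option 3 and Option 4 advance.
Runoff: Option 3 is ranked above Option 4 on 21 ballots, Option 4 above Option 3 on 27.

Option 4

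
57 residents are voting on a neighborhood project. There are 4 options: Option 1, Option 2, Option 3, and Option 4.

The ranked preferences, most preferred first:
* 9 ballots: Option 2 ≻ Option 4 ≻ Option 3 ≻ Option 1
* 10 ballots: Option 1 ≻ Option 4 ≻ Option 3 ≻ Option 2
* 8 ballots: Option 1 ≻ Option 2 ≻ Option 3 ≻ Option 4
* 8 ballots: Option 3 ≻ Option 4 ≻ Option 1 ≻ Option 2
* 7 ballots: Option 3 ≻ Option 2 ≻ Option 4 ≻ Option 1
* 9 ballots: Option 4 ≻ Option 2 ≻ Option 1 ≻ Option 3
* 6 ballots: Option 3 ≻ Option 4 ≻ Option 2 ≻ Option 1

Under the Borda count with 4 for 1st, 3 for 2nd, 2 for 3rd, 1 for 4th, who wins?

Option 1: 9×1 + 10×4 + 8×4 + 8×2 + 7×1 + 9×2 + 6×1 = 128
Option 2: 9×4 + 10×1 + 8×3 + 8×1 + 7×3 + 9×3 + 6×2 = 138
Option 3: 9×2 + 10×2 + 8×2 + 8×4 + 7×4 + 9×1 + 6×4 = 147
Option 4: 9×3 + 10×3 + 8×1 + 8×3 + 7×2 + 9×4 + 6×3 = 157

Option 4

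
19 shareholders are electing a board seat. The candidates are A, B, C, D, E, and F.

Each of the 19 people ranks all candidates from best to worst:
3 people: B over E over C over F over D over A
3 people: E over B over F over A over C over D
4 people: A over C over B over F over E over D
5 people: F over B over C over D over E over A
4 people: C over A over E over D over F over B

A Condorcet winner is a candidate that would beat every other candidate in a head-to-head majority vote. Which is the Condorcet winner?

B vs A: 11–8
B vs C: 11–8
B vs D: 15–4
B vs E: 12–7
B vs F: 10–9
B beats every other candidate.

B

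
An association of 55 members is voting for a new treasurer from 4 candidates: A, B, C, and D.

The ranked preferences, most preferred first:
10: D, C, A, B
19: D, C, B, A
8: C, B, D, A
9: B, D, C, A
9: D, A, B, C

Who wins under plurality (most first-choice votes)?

First-place votes: A 0, B 9, C 8, D 38.

D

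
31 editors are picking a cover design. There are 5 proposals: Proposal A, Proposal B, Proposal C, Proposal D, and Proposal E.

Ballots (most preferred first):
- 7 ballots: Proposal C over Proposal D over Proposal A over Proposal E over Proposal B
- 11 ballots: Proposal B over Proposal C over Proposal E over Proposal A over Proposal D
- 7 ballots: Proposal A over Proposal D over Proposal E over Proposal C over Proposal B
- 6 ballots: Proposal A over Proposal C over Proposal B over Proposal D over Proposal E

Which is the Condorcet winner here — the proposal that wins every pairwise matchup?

Proposal C vs Proposal A: 18–13
Proposal C vs Proposal B: 20–11
Proposal C vs Proposal D: 24–7
Proposal C vs Proposal E: 24–7
Proposal C beats every other proposal.

Proposal C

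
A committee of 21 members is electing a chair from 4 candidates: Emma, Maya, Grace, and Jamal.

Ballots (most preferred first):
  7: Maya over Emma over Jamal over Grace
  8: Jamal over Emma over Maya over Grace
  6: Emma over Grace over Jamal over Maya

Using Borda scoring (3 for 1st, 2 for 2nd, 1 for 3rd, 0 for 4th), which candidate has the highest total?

Emma: 7×2 + 8×2 + 6×3 = 48
Maya: 7×3 + 8×1 + 6×0 = 29
Grace: 7×0 + 8×0 + 6×2 = 12
Jamal: 7×1 + 8×3 + 6×1 = 37

Emma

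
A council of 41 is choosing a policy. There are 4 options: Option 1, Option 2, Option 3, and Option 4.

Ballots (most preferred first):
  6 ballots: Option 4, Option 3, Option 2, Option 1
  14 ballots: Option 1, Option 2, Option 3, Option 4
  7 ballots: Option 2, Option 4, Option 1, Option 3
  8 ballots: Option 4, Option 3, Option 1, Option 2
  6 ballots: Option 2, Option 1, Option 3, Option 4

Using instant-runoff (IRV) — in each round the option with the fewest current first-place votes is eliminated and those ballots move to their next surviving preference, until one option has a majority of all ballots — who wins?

Option 4

Round 1: Option 1 14, Option 2 13, Option 3 0, Option 4 14. Option 3 eliminated.
Round 2: Option 1 14, Option 2 13, Option 4 14. Option 2 eliminated.
Round 3: Option 1 20, Option 4 21. Option 4 has a majority (≥21).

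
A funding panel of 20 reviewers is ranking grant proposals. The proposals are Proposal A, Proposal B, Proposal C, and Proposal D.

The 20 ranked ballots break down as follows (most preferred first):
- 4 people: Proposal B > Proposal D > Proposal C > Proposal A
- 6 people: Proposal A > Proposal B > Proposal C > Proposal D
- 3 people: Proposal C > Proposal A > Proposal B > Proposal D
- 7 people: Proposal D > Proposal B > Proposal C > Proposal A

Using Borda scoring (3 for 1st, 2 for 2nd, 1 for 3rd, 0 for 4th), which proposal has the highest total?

Proposal A: 4×0 + 6×3 + 3×2 + 7×0 = 24
Proposal B: 4×3 + 6×2 + 3×1 + 7×2 = 41
Proposal C: 4×1 + 6×1 + 3×3 + 7×1 = 26
Proposal D: 4×2 + 6×0 + 3×0 + 7×3 = 29

Proposal B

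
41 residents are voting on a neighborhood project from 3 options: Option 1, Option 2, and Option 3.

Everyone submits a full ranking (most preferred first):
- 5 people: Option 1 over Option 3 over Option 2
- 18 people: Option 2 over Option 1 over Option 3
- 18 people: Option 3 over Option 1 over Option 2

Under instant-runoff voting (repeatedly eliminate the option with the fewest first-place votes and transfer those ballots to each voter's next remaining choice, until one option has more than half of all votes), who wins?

Round 1: Option 1 5, Option 2 18, Option 3 18. Option 1 eliminated.
Round 2: Option 2 18, Option 3 23. Option 3 has a majority (≥21).

Option 3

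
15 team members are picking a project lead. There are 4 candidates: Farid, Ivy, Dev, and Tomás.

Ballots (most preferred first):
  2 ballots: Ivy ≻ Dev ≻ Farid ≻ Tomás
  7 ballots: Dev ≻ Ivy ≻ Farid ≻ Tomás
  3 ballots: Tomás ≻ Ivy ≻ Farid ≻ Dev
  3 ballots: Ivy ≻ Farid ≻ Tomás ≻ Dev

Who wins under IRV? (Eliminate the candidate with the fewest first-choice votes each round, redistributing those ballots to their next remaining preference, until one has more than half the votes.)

Ivy

Round 1: Farid 0, Ivy 5, Dev 7, Tomás 3. Farid eliminated.
Round 2: Ivy 5, Dev 7, Tomás 3. Tomás eliminated.
Round 3: Ivy 8, Dev 7. Ivy has a majority (≥8).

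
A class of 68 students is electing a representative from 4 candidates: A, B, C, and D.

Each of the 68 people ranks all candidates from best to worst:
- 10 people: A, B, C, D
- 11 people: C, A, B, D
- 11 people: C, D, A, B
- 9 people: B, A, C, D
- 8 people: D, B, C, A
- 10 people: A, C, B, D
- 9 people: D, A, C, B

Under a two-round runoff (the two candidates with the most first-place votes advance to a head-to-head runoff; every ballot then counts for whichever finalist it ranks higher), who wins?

A

Round 1 first-place votes: A 20, B 9, C 22, D 17. C and A advance.
Runoff: C is ranked above A on 30 ballots, A above C on 38.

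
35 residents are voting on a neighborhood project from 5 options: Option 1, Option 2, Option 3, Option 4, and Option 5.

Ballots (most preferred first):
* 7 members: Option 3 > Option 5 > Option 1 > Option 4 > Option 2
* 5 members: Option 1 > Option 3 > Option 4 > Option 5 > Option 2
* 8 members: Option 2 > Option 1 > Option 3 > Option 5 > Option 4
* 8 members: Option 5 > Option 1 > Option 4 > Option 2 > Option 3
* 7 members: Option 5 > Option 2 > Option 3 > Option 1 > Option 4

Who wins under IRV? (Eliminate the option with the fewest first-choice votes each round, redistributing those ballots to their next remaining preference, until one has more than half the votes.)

Round 1: Option 1 5, Option 2 8, Option 3 7, Option 4 0, Option 5 15. Option 4 eliminated.
Round 2: Option 1 5, Option 2 8, Option 3 7, Option 5 15. Option 1 eliminated.
Round 3: Option 2 8, Option 3 12, Option 5 15. Option 2 eliminated.
Round 4: Option 3 20, Option 5 15. Option 3 has a majority (≥18).

Option 3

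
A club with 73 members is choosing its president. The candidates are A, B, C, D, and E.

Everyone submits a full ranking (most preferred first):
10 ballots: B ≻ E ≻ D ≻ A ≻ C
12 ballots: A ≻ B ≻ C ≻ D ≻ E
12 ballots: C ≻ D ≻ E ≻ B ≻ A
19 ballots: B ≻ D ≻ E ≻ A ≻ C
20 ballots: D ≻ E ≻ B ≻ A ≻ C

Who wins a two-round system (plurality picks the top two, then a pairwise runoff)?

Round 1 first-place votes: A 12, B 29, C 12, D 20, E 0. B and D advance.
Runoff: B is ranked above D on 41 ballots, D above B on 32.

B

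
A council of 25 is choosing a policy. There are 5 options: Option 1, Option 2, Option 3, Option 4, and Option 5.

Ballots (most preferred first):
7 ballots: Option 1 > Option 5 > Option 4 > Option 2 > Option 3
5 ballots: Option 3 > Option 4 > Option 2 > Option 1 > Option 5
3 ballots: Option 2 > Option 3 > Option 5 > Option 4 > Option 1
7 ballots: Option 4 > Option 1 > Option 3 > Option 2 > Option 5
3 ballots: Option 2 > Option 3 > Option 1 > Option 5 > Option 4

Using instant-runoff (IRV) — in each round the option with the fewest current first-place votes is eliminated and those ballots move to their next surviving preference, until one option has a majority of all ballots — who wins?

Round 1: Option 1 7, Option 2 6, Option 3 5, Option 4 7, Option 5 0. Option 5 eliminated.
Round 2: Option 1 7, Option 2 6, Option 3 5, Option 4 7. Option 3 eliminated.
Round 3: Option 1 7, Option 2 6, Option 4 12. Option 2 eliminated.
Round 4: Option 1 10, Option 4 15. Option 4 has a majority (≥13).

Option 4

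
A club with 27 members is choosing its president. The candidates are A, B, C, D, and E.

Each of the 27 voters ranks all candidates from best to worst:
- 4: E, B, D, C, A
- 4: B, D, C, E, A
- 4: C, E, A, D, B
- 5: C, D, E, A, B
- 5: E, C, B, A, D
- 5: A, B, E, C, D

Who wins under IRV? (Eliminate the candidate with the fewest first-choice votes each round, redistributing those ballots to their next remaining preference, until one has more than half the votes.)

Round 1: A 5, B 4, C 9, D 0, E 9. D eliminated.
Round 2: A 5, B 4, C 9, E 9. B eliminated.
Round 3: A 5, C 13, E 9. A eliminated.
Round 4: C 13, E 14. E has a majority (≥14).

E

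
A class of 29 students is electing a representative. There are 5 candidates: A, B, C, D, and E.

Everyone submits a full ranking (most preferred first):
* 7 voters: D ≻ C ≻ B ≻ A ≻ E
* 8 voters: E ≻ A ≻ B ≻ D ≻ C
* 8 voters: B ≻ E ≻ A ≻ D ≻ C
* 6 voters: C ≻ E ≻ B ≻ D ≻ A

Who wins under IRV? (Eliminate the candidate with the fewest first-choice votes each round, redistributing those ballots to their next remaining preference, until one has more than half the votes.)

Round 1: A 0, B 8, C 6, D 7, E 8. A eliminated.
Round 2: B 8, C 6, D 7, E 8. C eliminated.
Round 3: B 8, D 7, E 14. D eliminated.
Round 4: B 15, E 14. B has a majority (≥15).

B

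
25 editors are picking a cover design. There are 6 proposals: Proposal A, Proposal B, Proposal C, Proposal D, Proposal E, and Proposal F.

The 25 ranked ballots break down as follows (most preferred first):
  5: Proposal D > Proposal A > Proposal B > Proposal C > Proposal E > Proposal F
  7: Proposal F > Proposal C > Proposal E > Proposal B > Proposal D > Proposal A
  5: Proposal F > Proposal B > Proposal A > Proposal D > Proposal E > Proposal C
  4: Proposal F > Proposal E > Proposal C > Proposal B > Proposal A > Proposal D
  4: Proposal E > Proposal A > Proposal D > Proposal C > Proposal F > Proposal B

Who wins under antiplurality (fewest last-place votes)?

Proposal E

Last-place votes: Proposal A 7, Proposal B 4, Proposal C 5, Proposal D 4, Proposal E 0, Proposal F 5.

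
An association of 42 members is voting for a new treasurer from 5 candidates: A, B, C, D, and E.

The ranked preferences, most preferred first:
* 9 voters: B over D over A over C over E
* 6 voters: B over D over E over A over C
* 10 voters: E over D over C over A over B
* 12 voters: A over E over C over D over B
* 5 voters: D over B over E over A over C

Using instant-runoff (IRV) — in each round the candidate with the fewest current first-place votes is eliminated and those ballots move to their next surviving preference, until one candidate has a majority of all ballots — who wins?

Round 1: A 12, B 15, C 0, D 5, E 10. C eliminated.
Round 2: A 12, B 15, D 5, E 10. D eliminated.
Round 3: A 12, B 20, E 10. E eliminated.
Round 4: A 22, B 20. A has a majority (≥22).

A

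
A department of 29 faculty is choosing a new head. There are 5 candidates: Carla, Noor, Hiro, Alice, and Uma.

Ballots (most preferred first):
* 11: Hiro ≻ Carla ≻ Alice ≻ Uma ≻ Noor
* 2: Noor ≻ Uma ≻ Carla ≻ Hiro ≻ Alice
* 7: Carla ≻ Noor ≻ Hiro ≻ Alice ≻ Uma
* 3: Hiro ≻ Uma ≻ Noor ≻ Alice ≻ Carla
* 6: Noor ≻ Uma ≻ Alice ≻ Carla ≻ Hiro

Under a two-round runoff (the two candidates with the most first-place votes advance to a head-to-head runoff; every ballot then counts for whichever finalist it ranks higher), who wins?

Noor

Round 1 first-place votes: Carla 7, Noor 8, Hiro 14, Alice 0, Uma 0. Hiro and Noor advance.
Runoff: Hiro is ranked above Noor on 14 ballots, Noor above Hiro on 15.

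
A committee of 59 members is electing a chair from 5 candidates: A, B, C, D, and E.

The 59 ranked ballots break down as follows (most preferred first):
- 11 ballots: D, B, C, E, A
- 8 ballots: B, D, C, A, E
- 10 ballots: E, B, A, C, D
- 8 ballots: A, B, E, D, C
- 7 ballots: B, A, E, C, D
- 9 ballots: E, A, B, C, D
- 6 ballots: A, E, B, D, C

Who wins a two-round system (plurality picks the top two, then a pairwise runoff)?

B

Round 1 first-place votes: A 14, B 15, C 0, D 11, E 19. E and B advance.
Runoff: E is ranked above B on 25 ballots, B above E on 34.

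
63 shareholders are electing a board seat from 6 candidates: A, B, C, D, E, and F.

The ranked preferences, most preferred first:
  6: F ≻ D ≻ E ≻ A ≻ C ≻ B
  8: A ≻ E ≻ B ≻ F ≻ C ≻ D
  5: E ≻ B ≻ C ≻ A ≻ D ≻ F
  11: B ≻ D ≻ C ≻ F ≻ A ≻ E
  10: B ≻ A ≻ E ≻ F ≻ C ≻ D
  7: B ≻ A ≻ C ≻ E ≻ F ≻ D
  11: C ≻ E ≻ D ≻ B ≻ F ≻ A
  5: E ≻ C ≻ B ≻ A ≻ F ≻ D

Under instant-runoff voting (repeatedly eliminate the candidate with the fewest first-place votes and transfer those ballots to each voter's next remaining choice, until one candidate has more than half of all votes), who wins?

E

Round 1: A 8, B 28, C 11, D 0, E 10, F 6. D eliminated.
Round 2: A 8, B 28, C 11, E 10, F 6. F eliminated.
Round 3: A 8, B 28, C 11, E 16. A eliminated.
Round 4: B 28, C 11, E 24. C eliminated.
Round 5: B 28, E 35. E has a majority (≥32).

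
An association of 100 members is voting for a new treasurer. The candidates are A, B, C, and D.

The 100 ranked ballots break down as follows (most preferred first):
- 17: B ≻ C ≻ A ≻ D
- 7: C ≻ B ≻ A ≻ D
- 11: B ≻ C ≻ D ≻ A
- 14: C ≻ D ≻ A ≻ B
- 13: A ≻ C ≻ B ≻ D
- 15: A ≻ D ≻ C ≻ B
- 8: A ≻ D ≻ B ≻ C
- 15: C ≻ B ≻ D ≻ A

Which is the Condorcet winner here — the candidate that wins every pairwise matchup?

C vs A: 64–36
C vs B: 64–36
C vs D: 77–23
C beats every other candidate.

C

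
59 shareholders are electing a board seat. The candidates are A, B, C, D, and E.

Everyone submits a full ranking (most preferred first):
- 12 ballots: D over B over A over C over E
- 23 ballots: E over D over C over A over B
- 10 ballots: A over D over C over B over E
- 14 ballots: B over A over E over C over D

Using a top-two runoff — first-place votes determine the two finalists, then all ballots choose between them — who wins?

B

Round 1 first-place votes: A 10, B 14, C 0, D 12, E 23. E and B advance.
Runoff: E is ranked above B on 23 ballots, B above E on 36.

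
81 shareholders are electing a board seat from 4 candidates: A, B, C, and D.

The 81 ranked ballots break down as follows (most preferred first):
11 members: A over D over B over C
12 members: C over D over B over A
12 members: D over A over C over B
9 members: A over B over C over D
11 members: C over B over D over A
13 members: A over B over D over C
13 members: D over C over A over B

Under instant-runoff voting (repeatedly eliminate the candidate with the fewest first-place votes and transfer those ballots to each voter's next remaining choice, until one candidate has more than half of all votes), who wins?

D

Round 1: A 33, B 0, C 23, D 25. B eliminated.
Round 2: A 33, C 23, D 25. C eliminated.
Round 3: A 33, D 48. D has a majority (≥41).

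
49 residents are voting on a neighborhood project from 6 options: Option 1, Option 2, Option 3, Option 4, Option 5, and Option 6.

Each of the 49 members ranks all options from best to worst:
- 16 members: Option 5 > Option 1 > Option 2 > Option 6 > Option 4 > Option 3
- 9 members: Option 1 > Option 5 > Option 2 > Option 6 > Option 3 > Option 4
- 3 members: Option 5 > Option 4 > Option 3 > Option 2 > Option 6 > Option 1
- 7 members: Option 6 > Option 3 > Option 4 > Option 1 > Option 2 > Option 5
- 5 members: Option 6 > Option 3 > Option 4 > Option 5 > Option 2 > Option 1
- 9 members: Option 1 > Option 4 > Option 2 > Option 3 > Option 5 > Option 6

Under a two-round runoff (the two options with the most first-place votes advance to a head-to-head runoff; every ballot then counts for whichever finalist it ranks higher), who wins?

Round 1 first-place votes: Option 1 18, Option 2 0, Option 3 0, Option 4 0, Option 5 19, Option 6 12. Option 5 and Option 1 advance.
Runoff: Option 5 is ranked above Option 1 on 24 ballots, Option 1 above Option 5 on 25.

Option 1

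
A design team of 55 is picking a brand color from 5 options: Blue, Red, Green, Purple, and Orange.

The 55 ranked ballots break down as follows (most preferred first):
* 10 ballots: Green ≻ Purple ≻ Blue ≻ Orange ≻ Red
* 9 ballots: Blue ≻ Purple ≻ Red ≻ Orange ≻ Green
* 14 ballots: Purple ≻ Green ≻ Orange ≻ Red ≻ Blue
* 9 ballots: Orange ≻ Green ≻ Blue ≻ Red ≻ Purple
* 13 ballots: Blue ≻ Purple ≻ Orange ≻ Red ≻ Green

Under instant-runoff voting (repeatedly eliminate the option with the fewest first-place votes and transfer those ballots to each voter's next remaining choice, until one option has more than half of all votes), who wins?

Round 1: Blue 22, Red 0, Green 10, Purple 14, Orange 9. Red eliminated.
Round 2: Blue 22, Green 10, Purple 14, Orange 9. Orange eliminated.
Round 3: Blue 22, Green 19, Purple 14. Purple eliminated.
Round 4: Blue 22, Green 33. Green has a majority (≥28).

Green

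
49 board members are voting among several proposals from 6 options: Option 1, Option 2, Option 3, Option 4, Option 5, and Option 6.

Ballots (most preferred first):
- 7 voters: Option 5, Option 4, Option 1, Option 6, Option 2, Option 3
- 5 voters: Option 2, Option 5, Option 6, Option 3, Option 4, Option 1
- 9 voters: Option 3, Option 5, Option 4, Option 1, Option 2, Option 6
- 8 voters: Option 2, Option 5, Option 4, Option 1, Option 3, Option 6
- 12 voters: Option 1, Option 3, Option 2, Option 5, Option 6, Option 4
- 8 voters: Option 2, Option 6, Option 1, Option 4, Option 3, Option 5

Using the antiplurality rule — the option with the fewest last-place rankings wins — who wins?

Option 2

Last-place votes: Option 1 5, Option 2 0, Option 3 7, Option 4 12, Option 5 8, Option 6 17.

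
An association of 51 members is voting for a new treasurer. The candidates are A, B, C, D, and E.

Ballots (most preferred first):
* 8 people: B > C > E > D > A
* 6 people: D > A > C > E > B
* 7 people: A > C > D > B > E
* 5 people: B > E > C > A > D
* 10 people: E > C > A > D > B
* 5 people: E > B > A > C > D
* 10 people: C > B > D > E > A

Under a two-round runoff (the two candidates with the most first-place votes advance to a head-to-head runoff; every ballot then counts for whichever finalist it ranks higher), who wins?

Round 1 first-place votes: A 7, B 13, C 10, D 6, E 15. E and B advance.
Runoff: E is ranked above B on 21 ballots, B above E on 30.

B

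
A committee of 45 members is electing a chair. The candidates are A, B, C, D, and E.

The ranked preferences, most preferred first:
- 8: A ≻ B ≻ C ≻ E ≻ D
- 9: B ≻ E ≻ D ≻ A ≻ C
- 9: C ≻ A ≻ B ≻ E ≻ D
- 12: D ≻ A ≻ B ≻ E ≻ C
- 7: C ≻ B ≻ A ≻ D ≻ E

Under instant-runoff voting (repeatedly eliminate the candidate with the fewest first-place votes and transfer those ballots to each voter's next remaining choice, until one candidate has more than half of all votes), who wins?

B

Round 1: A 8, B 9, C 16, D 12, E 0. E eliminated.
Round 2: A 8, B 9, C 16, D 12. A eliminated.
Round 3: B 17, C 16, D 12. D eliminated.
Round 4: B 29, C 16. B has a majority (≥23).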